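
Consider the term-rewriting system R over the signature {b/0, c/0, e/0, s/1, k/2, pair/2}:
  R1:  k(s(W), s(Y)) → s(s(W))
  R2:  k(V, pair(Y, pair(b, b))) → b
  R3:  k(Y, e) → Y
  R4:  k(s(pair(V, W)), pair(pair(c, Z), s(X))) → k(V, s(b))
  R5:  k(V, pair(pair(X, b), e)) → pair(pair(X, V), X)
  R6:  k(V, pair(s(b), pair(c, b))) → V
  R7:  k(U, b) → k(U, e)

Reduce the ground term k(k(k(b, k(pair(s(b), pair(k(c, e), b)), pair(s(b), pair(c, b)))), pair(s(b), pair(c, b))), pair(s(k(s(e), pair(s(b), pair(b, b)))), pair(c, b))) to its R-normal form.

1. k(k(k(b, k(pair(s(b), pair(k(c, e), b)), pair(s(b), pair(c, b)))), pair(s(b), pair(c, b))), pair(s(k(s(e), pair(s(b), pair(b, b)))), pair(c, b)))  →  k(k(b, k(pair(s(b), pair(k(c, e), b)), pair(s(b), pair(c, b)))), pair(s(k(s(e), pair(s(b), pair(b, b)))), pair(c, b)))   [R6 at 1]
2. k(k(b, k(pair(s(b), pair(k(c, e), b)), pair(s(b), pair(c, b)))), pair(s(k(s(e), pair(s(b), pair(b, b)))), pair(c, b)))  →  k(k(b, pair(s(b), pair(k(c, e), b))), pair(s(k(s(e), pair(s(b), pair(b, b)))), pair(c, b)))   [R6 at 1.2]
3. k(k(b, pair(s(b), pair(k(c, e), b))), pair(s(k(s(e), pair(s(b), pair(b, b)))), pair(c, b)))  →  k(k(b, pair(s(b), pair(c, b))), pair(s(k(s(e), pair(s(b), pair(b, b)))), pair(c, b)))   [R3 at 1.2.2.1]
4. k(k(b, pair(s(b), pair(c, b))), pair(s(k(s(e), pair(s(b), pair(b, b)))), pair(c, b)))  →  k(b, pair(s(k(s(e), pair(s(b), pair(b, b)))), pair(c, b)))   [R6 at 1]
5. k(b, pair(s(k(s(e), pair(s(b), pair(b, b)))), pair(c, b)))  →  k(b, pair(s(b), pair(c, b)))   [R2 at 2.1.1]
6. k(b, pair(s(b), pair(c, b)))  →  b   [R6 at ε]

b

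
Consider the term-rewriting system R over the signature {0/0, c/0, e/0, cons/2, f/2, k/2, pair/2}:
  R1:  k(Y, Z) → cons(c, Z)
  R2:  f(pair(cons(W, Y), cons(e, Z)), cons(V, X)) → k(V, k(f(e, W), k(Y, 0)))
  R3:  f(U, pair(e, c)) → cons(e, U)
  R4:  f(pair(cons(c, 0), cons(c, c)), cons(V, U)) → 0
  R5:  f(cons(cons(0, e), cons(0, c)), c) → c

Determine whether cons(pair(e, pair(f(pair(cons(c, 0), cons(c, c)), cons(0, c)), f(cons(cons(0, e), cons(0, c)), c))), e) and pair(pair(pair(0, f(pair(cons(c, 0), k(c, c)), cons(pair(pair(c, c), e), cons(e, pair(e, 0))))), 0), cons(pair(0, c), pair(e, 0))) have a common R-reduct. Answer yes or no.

Reduce t₁ = cons(pair(e, pair(f(pair(cons(c, 0), cons(c, c)), cons(0, c)), f(cons(cons(0, e), cons(0, c)), c))), e):
1. cons(pair(e, pair(f(pair(cons(c, 0), cons(c, c)), cons(0, c)), f(cons(cons(0, e), cons(0, c)), c))), e)  →  cons(pair(e, pair(0, f(cons(cons(0, e), cons(0, c)), c))), e)   [R4 at 1.2.1]
2. cons(pair(e, pair(0, f(cons(cons(0, e), cons(0, c)), c))), e)  →  cons(pair(e, pair(0, c)), e)   [R5 at 1.2.2]

Reduce t₂ = pair(pair(pair(0, f(pair(cons(c, 0), k(c, c)), cons(pair(pair(c, c), e), cons(e, pair(e, 0))))), 0), cons(pair(0, c), pair(e, 0))):
1. pair(pair(pair(0, f(pair(cons(c, 0), k(c, c)), cons(pair(pair(c, c), e), cons(e, pair(e, 0))))), 0), cons(pair(0, c), pair(e, 0)))  →  pair(pair(pair(0, f(pair(cons(c, 0), cons(c, c)), cons(pair(pair(c, c), e), cons(e, pair(e, 0))))), 0), cons(pair(0, c), pair(e, 0)))   [R1 at 1.1.2.1.2]
2. pair(pair(pair(0, f(pair(cons(c, 0), cons(c, c)), cons(pair(pair(c, c), e), cons(e, pair(e, 0))))), 0), cons(pair(0, c), pair(e, 0)))  →  pair(pair(pair(0, 0), 0), cons(pair(0, c), pair(e, 0)))   [R4 at 1.1.2]

no — NF(t₁) = cons(pair(e, pair(0, c)), e), NF(t₂) = pair(pair(pair(0, 0), 0), cons(pair(0, c), pair(e, 0)))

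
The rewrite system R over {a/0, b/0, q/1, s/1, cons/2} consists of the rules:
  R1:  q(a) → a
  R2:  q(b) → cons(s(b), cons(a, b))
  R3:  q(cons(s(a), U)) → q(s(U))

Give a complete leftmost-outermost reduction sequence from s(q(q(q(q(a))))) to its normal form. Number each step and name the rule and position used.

s(a)

1. s(q(q(q(q(a)))))  →  s(q(q(q(a))))   [R1 at 1.1.1.1]
2. s(q(q(q(a))))  →  s(q(q(a)))   [R1 at 1.1.1]
3. s(q(q(a)))  →  s(q(a))   [R1 at 1.1]
4. s(q(a))  →  s(a)   [R1 at 1]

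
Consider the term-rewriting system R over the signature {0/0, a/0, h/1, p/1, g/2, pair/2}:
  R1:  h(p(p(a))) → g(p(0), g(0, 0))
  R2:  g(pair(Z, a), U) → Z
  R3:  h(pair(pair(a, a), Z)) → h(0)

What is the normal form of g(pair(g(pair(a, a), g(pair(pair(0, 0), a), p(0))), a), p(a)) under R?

a

1. g(pair(g(pair(a, a), g(pair(pair(0, 0), a), p(0))), a), p(a))  →  g(pair(a, a), g(pair(pair(0, 0), a), p(0)))   [R2 at ε]
2. g(pair(a, a), g(pair(pair(0, 0), a), p(0)))  →  a   [R2 at ε]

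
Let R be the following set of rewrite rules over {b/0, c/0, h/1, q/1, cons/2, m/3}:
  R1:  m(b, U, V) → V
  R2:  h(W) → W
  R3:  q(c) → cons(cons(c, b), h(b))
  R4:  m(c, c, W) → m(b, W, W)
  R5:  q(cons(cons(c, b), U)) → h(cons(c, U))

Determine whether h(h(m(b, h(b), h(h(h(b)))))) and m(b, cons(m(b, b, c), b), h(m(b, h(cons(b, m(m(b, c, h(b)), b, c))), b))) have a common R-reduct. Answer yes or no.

yes — NF(t₁) = b, NF(t₂) = b

Reduce t₁ = h(h(m(b, h(b), h(h(h(b)))))):
1. h(h(m(b, h(b), h(h(h(b))))))  →  h(m(b, h(b), h(h(h(b)))))   [R2 at ε]
2. h(m(b, h(b), h(h(h(b)))))  →  m(b, h(b), h(h(h(b))))   [R2 at ε]
3. m(b, h(b), h(h(h(b))))  →  h(h(h(b)))   [R1 at ε]
4. h(h(h(b)))  →  h(h(b))   [R2 at ε]
5. h(h(b))  →  h(b)   [R2 at ε]
6. h(b)  →  b   [R2 at ε]

Reduce t₂ = m(b, cons(m(b, b, c), b), h(m(b, h(cons(b, m(m(b, c, h(b)), b, c))), b))):
1. m(b, cons(m(b, b, c), b), h(m(b, h(cons(b, m(m(b, c, h(b)), b, c))), b)))  →  h(m(b, h(cons(b, m(m(b, c, h(b)), b, c))), b))   [R1 at ε]
2. h(m(b, h(cons(b, m(m(b, c, h(b)), b, c))), b))  →  m(b, h(cons(b, m(m(b, c, h(b)), b, c))), b)   [R2 at ε]
3. m(b, h(cons(b, m(m(b, c, h(b)), b, c))), b)  →  b   [R1 at ε]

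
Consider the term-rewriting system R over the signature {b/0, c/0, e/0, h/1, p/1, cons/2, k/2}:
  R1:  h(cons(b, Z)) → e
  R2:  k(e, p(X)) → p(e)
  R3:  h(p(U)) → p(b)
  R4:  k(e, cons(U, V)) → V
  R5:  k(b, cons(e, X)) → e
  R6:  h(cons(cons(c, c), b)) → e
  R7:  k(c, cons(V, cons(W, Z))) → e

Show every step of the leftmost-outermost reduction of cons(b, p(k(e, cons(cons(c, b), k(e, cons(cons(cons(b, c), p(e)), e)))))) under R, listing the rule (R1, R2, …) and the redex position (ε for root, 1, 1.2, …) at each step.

1. cons(b, p(k(e, cons(cons(c, b), k(e, cons(cons(cons(b, c), p(e)), e))))))  →  cons(b, p(k(e, cons(cons(cons(b, c), p(e)), e))))   [R4 at 2.1]
2. cons(b, p(k(e, cons(cons(cons(b, c), p(e)), e))))  →  cons(b, p(e))   [R4 at 2.1]

cons(b, p(e))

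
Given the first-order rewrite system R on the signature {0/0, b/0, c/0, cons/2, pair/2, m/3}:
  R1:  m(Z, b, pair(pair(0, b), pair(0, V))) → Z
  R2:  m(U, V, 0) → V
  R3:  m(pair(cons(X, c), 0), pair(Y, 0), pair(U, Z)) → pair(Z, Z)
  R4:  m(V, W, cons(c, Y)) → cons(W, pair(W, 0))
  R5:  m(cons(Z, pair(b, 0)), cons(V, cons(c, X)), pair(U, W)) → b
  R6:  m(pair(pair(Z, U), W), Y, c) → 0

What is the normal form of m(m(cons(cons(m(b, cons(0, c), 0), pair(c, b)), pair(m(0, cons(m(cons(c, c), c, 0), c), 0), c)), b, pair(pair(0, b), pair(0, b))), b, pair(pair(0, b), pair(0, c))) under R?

1. m(m(cons(cons(m(b, cons(0, c), 0), pair(c, b)), pair(m(0, cons(m(cons(c, c), c, 0), c), 0), c)), b, pair(pair(0, b), pair(0, b))), b, pair(pair(0, b), pair(0, c)))  →  m(cons(cons(m(b, cons(0, c), 0), pair(c, b)), pair(m(0, cons(m(cons(c, c), c, 0), c), 0), c)), b, pair(pair(0, b), pair(0, b)))   [R1 at ε]
2. m(cons(cons(m(b, cons(0, c), 0), pair(c, b)), pair(m(0, cons(m(cons(c, c), c, 0), c), 0), c)), b, pair(pair(0, b), pair(0, b)))  →  cons(cons(m(b, cons(0, c), 0), pair(c, b)), pair(m(0, cons(m(cons(c, c), c, 0), c), 0), c))   [R1 at ε]
3. cons(cons(m(b, cons(0, c), 0), pair(c, b)), pair(m(0, cons(m(cons(c, c), c, 0), c), 0), c))  →  cons(cons(cons(0, c), pair(c, b)), pair(m(0, cons(m(cons(c, c), c, 0), c), 0), c))   [R2 at 1.1]
4. cons(cons(cons(0, c), pair(c, b)), pair(m(0, cons(m(cons(c, c), c, 0), c), 0), c))  →  cons(cons(cons(0, c), pair(c, b)), pair(cons(m(cons(c, c), c, 0), c), c))   [R2 at 2.1]
5. cons(cons(cons(0, c), pair(c, b)), pair(cons(m(cons(c, c), c, 0), c), c))  →  cons(cons(cons(0, c), pair(c, b)), pair(cons(c, c), c))   [R2 at 2.1.1]

cons(cons(cons(0, c), pair(c, b)), pair(cons(c, c), c))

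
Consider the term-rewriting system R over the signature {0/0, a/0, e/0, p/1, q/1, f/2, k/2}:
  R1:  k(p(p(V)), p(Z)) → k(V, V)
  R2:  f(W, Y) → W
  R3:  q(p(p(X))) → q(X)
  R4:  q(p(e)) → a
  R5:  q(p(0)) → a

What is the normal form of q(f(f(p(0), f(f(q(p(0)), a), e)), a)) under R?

1. q(f(f(p(0), f(f(q(p(0)), a), e)), a))  →  q(f(p(0), f(f(q(p(0)), a), e)))   [R2 at 1]
2. q(f(p(0), f(f(q(p(0)), a), e)))  →  q(p(0))   [R2 at 1]
3. q(p(0))  →  a   [R5 at ε]

a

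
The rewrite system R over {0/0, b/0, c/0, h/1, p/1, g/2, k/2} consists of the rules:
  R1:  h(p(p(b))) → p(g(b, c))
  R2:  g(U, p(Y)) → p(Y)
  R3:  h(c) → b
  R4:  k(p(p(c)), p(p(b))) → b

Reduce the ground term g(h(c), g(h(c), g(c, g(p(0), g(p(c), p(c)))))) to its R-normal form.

p(c)

1. g(h(c), g(h(c), g(c, g(p(0), g(p(c), p(c))))))  →  g(b, g(h(c), g(c, g(p(0), g(p(c), p(c))))))   [R3 at 1]
2. g(b, g(h(c), g(c, g(p(0), g(p(c), p(c))))))  →  g(b, g(b, g(c, g(p(0), g(p(c), p(c))))))   [R3 at 2.1]
3. g(b, g(b, g(c, g(p(0), g(p(c), p(c))))))  →  g(b, g(b, g(c, g(p(0), p(c)))))   [R2 at 2.2.2.2]
4. g(b, g(b, g(c, g(p(0), p(c)))))  →  g(b, g(b, g(c, p(c))))   [R2 at 2.2.2]
5. g(b, g(b, g(c, p(c))))  →  g(b, g(b, p(c)))   [R2 at 2.2]
6. g(b, g(b, p(c)))  →  g(b, p(c))   [R2 at 2]
7. g(b, p(c))  →  p(c)   [R2 at ε]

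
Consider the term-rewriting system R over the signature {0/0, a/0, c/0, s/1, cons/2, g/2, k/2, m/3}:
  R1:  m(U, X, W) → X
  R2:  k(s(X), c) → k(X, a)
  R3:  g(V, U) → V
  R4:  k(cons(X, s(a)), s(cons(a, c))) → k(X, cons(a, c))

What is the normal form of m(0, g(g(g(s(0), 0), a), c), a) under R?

1. m(0, g(g(g(s(0), 0), a), c), a)  →  g(g(g(s(0), 0), a), c)   [R1 at ε]
2. g(g(g(s(0), 0), a), c)  →  g(g(s(0), 0), a)   [R3 at ε]
3. g(g(s(0), 0), a)  →  g(s(0), 0)   [R3 at ε]
4. g(s(0), 0)  →  s(0)   [R3 at ε]

s(0)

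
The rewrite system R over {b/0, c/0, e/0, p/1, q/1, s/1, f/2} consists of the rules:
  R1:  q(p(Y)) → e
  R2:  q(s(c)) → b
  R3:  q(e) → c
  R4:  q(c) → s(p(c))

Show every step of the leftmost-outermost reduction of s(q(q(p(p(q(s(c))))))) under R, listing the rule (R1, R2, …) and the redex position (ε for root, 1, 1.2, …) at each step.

s(c)

1. s(q(q(p(p(q(s(c)))))))  →  s(q(e))   [R1 at 1.1]
2. s(q(e))  →  s(c)   [R3 at 1]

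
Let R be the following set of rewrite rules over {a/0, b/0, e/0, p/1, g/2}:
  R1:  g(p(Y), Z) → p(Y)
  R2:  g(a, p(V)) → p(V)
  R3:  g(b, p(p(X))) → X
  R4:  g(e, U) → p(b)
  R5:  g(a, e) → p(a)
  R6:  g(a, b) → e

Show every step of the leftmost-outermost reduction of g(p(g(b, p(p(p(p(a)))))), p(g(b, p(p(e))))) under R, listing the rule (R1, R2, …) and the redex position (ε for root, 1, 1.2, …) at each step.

p(p(p(a)))

1. g(p(g(b, p(p(p(p(a)))))), p(g(b, p(p(e)))))  →  p(g(b, p(p(p(p(a))))))   [R1 at ε]
2. p(g(b, p(p(p(p(a))))))  →  p(p(p(a)))   [R3 at 1]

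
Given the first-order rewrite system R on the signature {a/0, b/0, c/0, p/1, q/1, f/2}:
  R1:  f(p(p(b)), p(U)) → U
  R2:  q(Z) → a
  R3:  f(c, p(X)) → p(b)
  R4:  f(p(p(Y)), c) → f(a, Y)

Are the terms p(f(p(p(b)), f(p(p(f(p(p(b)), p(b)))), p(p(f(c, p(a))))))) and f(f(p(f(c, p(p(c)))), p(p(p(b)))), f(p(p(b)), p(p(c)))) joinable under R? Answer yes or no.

no — NF(t₁) = p(p(b)), NF(t₂) = c

Reduce t₁ = p(f(p(p(b)), f(p(p(f(p(p(b)), p(b)))), p(p(f(c, p(a))))))):
1. p(f(p(p(b)), f(p(p(f(p(p(b)), p(b)))), p(p(f(c, p(a)))))))  →  p(f(p(p(b)), f(p(p(b)), p(p(f(c, p(a)))))))   [R1 at 1.2.1.1.1]
2. p(f(p(p(b)), f(p(p(b)), p(p(f(c, p(a)))))))  →  p(f(p(p(b)), p(f(c, p(a)))))   [R1 at 1.2]
3. p(f(p(p(b)), p(f(c, p(a)))))  →  p(f(c, p(a)))   [R1 at 1]
4. p(f(c, p(a)))  →  p(p(b))   [R3 at 1]

Reduce t₂ = f(f(p(f(c, p(p(c)))), p(p(p(b)))), f(p(p(b)), p(p(c)))):
1. f(f(p(f(c, p(p(c)))), p(p(p(b)))), f(p(p(b)), p(p(c))))  →  f(f(p(p(b)), p(p(p(b)))), f(p(p(b)), p(p(c))))   [R3 at 1.1.1]
2. f(f(p(p(b)), p(p(p(b)))), f(p(p(b)), p(p(c))))  →  f(p(p(b)), f(p(p(b)), p(p(c))))   [R1 at 1]
3. f(p(p(b)), f(p(p(b)), p(p(c))))  →  f(p(p(b)), p(c))   [R1 at 2]
4. f(p(p(b)), p(c))  →  c   [R1 at ε]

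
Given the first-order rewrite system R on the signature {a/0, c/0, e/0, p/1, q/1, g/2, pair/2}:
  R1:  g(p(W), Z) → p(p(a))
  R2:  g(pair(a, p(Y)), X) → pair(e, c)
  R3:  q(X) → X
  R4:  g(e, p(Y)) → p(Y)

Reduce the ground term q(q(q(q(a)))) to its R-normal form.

a

1. q(q(q(q(a))))  →  q(q(q(a)))   [R3 at ε]
2. q(q(q(a)))  →  q(q(a))   [R3 at ε]
3. q(q(a))  →  q(a)   [R3 at ε]
4. q(a)  →  a   [R3 at ε]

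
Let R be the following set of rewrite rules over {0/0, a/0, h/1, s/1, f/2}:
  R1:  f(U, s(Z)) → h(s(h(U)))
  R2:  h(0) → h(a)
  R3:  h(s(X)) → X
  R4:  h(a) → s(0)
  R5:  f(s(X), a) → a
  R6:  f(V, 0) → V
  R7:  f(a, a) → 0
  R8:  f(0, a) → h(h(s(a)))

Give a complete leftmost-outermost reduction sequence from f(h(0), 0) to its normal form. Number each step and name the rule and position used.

1. f(h(0), 0)  →  h(0)   [R6 at ε]
2. h(0)  →  h(a)   [R2 at ε]
3. h(a)  →  s(0)   [R4 at ε]

s(0)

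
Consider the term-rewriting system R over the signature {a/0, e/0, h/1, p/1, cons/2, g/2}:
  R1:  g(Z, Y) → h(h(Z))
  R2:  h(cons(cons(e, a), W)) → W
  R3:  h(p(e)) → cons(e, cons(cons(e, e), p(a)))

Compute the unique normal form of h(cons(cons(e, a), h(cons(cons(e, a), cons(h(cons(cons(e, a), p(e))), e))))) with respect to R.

1. h(cons(cons(e, a), h(cons(cons(e, a), cons(h(cons(cons(e, a), p(e))), e)))))  →  h(cons(cons(e, a), cons(h(cons(cons(e, a), p(e))), e)))   [R2 at ε]
2. h(cons(cons(e, a), cons(h(cons(cons(e, a), p(e))), e)))  →  cons(h(cons(cons(e, a), p(e))), e)   [R2 at ε]
3. cons(h(cons(cons(e, a), p(e))), e)  →  cons(p(e), e)   [R2 at 1]

cons(p(e), e)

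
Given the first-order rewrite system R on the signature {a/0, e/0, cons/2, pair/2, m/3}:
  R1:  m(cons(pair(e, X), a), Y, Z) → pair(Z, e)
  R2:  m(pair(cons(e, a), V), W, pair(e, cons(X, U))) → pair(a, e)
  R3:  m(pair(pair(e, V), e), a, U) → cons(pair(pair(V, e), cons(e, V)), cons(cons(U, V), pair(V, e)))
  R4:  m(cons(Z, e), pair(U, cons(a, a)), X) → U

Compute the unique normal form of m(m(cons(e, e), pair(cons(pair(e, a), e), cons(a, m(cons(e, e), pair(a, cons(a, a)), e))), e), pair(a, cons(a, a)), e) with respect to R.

a

1. m(m(cons(e, e), pair(cons(pair(e, a), e), cons(a, m(cons(e, e), pair(a, cons(a, a)), e))), e), pair(a, cons(a, a)), e)  →  m(m(cons(e, e), pair(cons(pair(e, a), e), cons(a, a)), e), pair(a, cons(a, a)), e)   [R4 at 1.2.2.2]
2. m(m(cons(e, e), pair(cons(pair(e, a), e), cons(a, a)), e), pair(a, cons(a, a)), e)  →  m(cons(pair(e, a), e), pair(a, cons(a, a)), e)   [R4 at 1]
3. m(cons(pair(e, a), e), pair(a, cons(a, a)), e)  →  a   [R4 at ε]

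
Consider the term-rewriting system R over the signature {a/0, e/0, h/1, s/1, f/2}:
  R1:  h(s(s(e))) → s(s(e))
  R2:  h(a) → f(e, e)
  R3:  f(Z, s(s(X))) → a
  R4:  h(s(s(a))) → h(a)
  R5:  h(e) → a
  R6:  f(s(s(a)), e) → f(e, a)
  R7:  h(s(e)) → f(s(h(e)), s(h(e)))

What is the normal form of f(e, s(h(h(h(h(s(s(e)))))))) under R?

1. f(e, s(h(h(h(h(s(s(e))))))))  →  f(e, s(h(h(h(s(s(e)))))))   [R1 at 2.1.1.1.1]
2. f(e, s(h(h(h(s(s(e)))))))  →  f(e, s(h(h(s(s(e))))))   [R1 at 2.1.1.1]
3. f(e, s(h(h(s(s(e))))))  →  f(e, s(h(s(s(e)))))   [R1 at 2.1.1]
4. f(e, s(h(s(s(e)))))  →  f(e, s(s(s(e))))   [R1 at 2.1]
5. f(e, s(s(s(e))))  →  a   [R3 at ε]

a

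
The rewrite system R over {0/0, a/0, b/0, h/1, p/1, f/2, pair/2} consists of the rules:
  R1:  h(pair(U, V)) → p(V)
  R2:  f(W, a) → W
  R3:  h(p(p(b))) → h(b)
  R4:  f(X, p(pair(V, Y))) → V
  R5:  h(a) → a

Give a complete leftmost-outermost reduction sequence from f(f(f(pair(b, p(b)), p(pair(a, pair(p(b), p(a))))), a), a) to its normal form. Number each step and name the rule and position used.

a

1. f(f(f(pair(b, p(b)), p(pair(a, pair(p(b), p(a))))), a), a)  →  f(f(pair(b, p(b)), p(pair(a, pair(p(b), p(a))))), a)   [R2 at ε]
2. f(f(pair(b, p(b)), p(pair(a, pair(p(b), p(a))))), a)  →  f(pair(b, p(b)), p(pair(a, pair(p(b), p(a)))))   [R2 at ε]
3. f(pair(b, p(b)), p(pair(a, pair(p(b), p(a)))))  →  a   [R4 at ε]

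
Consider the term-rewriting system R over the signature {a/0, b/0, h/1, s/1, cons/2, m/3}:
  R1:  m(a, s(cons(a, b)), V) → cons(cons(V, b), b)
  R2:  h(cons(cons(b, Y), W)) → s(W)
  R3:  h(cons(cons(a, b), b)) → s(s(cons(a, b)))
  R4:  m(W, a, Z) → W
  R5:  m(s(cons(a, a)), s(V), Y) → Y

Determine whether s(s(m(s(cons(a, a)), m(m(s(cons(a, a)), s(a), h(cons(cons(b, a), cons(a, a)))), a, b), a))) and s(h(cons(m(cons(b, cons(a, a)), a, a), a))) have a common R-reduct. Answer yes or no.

Reduce t₁ = s(s(m(s(cons(a, a)), m(m(s(cons(a, a)), s(a), h(cons(cons(b, a), cons(a, a)))), a, b), a))):
1. s(s(m(s(cons(a, a)), m(m(s(cons(a, a)), s(a), h(cons(cons(b, a), cons(a, a)))), a, b), a)))  →  s(s(m(s(cons(a, a)), m(s(cons(a, a)), s(a), h(cons(cons(b, a), cons(a, a)))), a)))   [R4 at 1.1.2]
2. s(s(m(s(cons(a, a)), m(s(cons(a, a)), s(a), h(cons(cons(b, a), cons(a, a)))), a)))  →  s(s(m(s(cons(a, a)), h(cons(cons(b, a), cons(a, a))), a)))   [R5 at 1.1.2]
3. s(s(m(s(cons(a, a)), h(cons(cons(b, a), cons(a, a))), a)))  →  s(s(m(s(cons(a, a)), s(cons(a, a)), a)))   [R2 at 1.1.2]
4. s(s(m(s(cons(a, a)), s(cons(a, a)), a)))  →  s(s(a))   [R5 at 1.1]

Reduce t₂ = s(h(cons(m(cons(b, cons(a, a)), a, a), a))):
1. s(h(cons(m(cons(b, cons(a, a)), a, a), a)))  →  s(h(cons(cons(b, cons(a, a)), a)))   [R4 at 1.1.1]
2. s(h(cons(cons(b, cons(a, a)), a)))  →  s(s(a))   [R2 at 1]

yes — NF(t₁) = s(s(a)), NF(t₂) = s(s(a))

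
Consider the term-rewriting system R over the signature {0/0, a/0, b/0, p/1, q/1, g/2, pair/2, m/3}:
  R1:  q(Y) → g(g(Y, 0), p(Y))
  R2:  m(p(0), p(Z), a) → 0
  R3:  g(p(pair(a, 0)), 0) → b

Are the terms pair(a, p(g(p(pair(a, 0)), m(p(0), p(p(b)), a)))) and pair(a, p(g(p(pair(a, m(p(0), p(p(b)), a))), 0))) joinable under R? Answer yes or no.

Reduce t₁ = pair(a, p(g(p(pair(a, 0)), m(p(0), p(p(b)), a)))):
1. pair(a, p(g(p(pair(a, 0)), m(p(0), p(p(b)), a))))  →  pair(a, p(g(p(pair(a, 0)), 0)))   [R2 at 2.1.2]
2. pair(a, p(g(p(pair(a, 0)), 0)))  →  pair(a, p(b))   [R3 at 2.1]

Reduce t₂ = pair(a, p(g(p(pair(a, m(p(0), p(p(b)), a))), 0))):
1. pair(a, p(g(p(pair(a, m(p(0), p(p(b)), a))), 0)))  →  pair(a, p(g(p(pair(a, 0)), 0)))   [R2 at 2.1.1.1.2]
2. pair(a, p(g(p(pair(a, 0)), 0)))  →  pair(a, p(b))   [R3 at 2.1]

yes — NF(t₁) = pair(a, p(b)), NF(t₂) = pair(a, p(b))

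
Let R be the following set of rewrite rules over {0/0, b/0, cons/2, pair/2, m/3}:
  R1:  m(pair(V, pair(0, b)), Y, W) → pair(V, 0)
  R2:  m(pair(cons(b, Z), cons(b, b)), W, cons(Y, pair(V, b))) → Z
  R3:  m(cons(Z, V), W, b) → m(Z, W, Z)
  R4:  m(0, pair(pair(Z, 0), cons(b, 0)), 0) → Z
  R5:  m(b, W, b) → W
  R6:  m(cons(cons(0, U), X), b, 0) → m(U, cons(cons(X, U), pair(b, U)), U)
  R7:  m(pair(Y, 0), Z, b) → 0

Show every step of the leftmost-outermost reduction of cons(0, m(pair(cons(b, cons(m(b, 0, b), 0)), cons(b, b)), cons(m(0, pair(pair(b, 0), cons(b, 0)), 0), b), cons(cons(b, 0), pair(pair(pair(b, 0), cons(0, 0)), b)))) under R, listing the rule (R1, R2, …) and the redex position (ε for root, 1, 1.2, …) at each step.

cons(0, cons(0, 0))

1. cons(0, m(pair(cons(b, cons(m(b, 0, b), 0)), cons(b, b)), cons(m(0, pair(pair(b, 0), cons(b, 0)), 0), b), cons(cons(b, 0), pair(pair(pair(b, 0), cons(0, 0)), b))))  →  cons(0, cons(m(b, 0, b), 0))   [R2 at 2]
2. cons(0, cons(m(b, 0, b), 0))  →  cons(0, cons(0, 0))   [R5 at 2.1]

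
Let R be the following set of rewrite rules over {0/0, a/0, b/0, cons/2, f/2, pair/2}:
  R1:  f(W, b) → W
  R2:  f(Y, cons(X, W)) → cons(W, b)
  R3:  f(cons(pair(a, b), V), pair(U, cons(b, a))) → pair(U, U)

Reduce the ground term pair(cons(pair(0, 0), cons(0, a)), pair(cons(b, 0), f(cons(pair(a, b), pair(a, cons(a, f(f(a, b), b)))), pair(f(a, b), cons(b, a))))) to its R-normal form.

1. pair(cons(pair(0, 0), cons(0, a)), pair(cons(b, 0), f(cons(pair(a, b), pair(a, cons(a, f(f(a, b), b)))), pair(f(a, b), cons(b, a)))))  →  pair(cons(pair(0, 0), cons(0, a)), pair(cons(b, 0), pair(f(a, b), f(a, b))))   [R3 at 2.2]
2. pair(cons(pair(0, 0), cons(0, a)), pair(cons(b, 0), pair(f(a, b), f(a, b))))  →  pair(cons(pair(0, 0), cons(0, a)), pair(cons(b, 0), pair(a, f(a, b))))   [R1 at 2.2.1]
3. pair(cons(pair(0, 0), cons(0, a)), pair(cons(b, 0), pair(a, f(a, b))))  →  pair(cons(pair(0, 0), cons(0, a)), pair(cons(b, 0), pair(a, a)))   [R1 at 2.2.2]

pair(cons(pair(0, 0), cons(0, a)), pair(cons(b, 0), pair(a, a)))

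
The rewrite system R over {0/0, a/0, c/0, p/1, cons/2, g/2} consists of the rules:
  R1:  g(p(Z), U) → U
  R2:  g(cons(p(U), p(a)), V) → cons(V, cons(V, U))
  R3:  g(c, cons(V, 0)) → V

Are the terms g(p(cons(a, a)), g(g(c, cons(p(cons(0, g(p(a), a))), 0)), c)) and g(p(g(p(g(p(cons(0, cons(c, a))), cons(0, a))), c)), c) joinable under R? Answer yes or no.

yes — NF(t₁) = c, NF(t₂) = c

Reduce t₁ = g(p(cons(a, a)), g(g(c, cons(p(cons(0, g(p(a), a))), 0)), c)):
1. g(p(cons(a, a)), g(g(c, cons(p(cons(0, g(p(a), a))), 0)), c))  →  g(g(c, cons(p(cons(0, g(p(a), a))), 0)), c)   [R1 at ε]
2. g(g(c, cons(p(cons(0, g(p(a), a))), 0)), c)  →  g(p(cons(0, g(p(a), a))), c)   [R3 at 1]
3. g(p(cons(0, g(p(a), a))), c)  →  c   [R1 at ε]

Reduce t₂ = g(p(g(p(g(p(cons(0, cons(c, a))), cons(0, a))), c)), c):
1. g(p(g(p(g(p(cons(0, cons(c, a))), cons(0, a))), c)), c)  →  c   [R1 at ε]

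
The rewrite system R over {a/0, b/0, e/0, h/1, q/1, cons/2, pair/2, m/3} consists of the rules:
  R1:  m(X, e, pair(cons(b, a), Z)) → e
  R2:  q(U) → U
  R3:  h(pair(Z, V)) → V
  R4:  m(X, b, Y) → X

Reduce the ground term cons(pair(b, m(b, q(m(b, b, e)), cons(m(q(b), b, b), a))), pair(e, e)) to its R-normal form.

1. cons(pair(b, m(b, q(m(b, b, e)), cons(m(q(b), b, b), a))), pair(e, e))  →  cons(pair(b, m(b, m(b, b, e), cons(m(q(b), b, b), a))), pair(e, e))   [R2 at 1.2.2]
2. cons(pair(b, m(b, m(b, b, e), cons(m(q(b), b, b), a))), pair(e, e))  →  cons(pair(b, m(b, b, cons(m(q(b), b, b), a))), pair(e, e))   [R4 at 1.2.2]
3. cons(pair(b, m(b, b, cons(m(q(b), b, b), a))), pair(e, e))  →  cons(pair(b, b), pair(e, e))   [R4 at 1.2]

cons(pair(b, b), pair(e, e))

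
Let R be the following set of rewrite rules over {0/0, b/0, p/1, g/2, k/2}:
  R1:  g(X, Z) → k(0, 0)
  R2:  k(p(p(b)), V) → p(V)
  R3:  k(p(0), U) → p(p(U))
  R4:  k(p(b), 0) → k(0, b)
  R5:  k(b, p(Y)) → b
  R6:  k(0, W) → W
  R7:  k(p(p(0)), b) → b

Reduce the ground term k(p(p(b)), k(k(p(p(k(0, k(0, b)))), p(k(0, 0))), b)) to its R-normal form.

1. k(p(p(b)), k(k(p(p(k(0, k(0, b)))), p(k(0, 0))), b))  →  p(k(k(p(p(k(0, k(0, b)))), p(k(0, 0))), b))   [R2 at ε]
2. p(k(k(p(p(k(0, k(0, b)))), p(k(0, 0))), b))  →  p(k(k(p(p(k(0, b))), p(k(0, 0))), b))   [R6 at 1.1.1.1.1]
3. p(k(k(p(p(k(0, b))), p(k(0, 0))), b))  →  p(k(k(p(p(b)), p(k(0, 0))), b))   [R6 at 1.1.1.1.1]
4. p(k(k(p(p(b)), p(k(0, 0))), b))  →  p(k(p(p(k(0, 0))), b))   [R2 at 1.1]
5. p(k(p(p(k(0, 0))), b))  →  p(k(p(p(0)), b))   [R6 at 1.1.1.1]
6. p(k(p(p(0)), b))  →  p(b)   [R7 at 1]

p(b)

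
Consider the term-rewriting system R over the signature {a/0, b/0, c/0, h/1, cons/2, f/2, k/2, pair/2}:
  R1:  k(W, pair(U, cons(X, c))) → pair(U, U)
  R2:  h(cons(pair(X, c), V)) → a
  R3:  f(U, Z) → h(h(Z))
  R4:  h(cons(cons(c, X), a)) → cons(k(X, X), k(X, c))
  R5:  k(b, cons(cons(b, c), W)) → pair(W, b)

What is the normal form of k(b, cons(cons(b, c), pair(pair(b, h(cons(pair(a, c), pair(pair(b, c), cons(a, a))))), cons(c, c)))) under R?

1. k(b, cons(cons(b, c), pair(pair(b, h(cons(pair(a, c), pair(pair(b, c), cons(a, a))))), cons(c, c))))  →  pair(pair(pair(b, h(cons(pair(a, c), pair(pair(b, c), cons(a, a))))), cons(c, c)), b)   [R5 at ε]
2. pair(pair(pair(b, h(cons(pair(a, c), pair(pair(b, c), cons(a, a))))), cons(c, c)), b)  →  pair(pair(pair(b, a), cons(c, c)), b)   [R2 at 1.1.2]

pair(pair(pair(b, a), cons(c, c)), b)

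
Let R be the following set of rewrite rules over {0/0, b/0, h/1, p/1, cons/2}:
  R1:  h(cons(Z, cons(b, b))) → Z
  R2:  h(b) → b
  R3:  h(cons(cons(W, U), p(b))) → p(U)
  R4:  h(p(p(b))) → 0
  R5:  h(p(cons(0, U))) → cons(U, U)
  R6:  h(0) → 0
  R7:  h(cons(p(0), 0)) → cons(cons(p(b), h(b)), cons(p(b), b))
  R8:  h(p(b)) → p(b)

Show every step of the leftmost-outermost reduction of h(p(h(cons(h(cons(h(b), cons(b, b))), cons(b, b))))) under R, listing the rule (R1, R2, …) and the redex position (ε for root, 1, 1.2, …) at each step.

p(b)

1. h(p(h(cons(h(cons(h(b), cons(b, b))), cons(b, b)))))  →  h(p(h(cons(h(b), cons(b, b)))))   [R1 at 1.1]
2. h(p(h(cons(h(b), cons(b, b)))))  →  h(p(h(b)))   [R1 at 1.1]
3. h(p(h(b)))  →  h(p(b))   [R2 at 1.1]
4. h(p(b))  →  p(b)   [R8 at ε]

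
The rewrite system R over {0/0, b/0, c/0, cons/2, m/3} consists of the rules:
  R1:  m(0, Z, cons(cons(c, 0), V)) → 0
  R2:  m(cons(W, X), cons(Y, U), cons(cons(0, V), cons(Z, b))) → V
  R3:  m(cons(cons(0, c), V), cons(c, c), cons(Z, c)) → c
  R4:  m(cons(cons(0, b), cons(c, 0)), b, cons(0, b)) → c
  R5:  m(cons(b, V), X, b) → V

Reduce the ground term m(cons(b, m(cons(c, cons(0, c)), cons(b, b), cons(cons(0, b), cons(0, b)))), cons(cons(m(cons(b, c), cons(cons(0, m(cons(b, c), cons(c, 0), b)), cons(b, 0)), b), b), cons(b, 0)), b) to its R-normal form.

1. m(cons(b, m(cons(c, cons(0, c)), cons(b, b), cons(cons(0, b), cons(0, b)))), cons(cons(m(cons(b, c), cons(cons(0, m(cons(b, c), cons(c, 0), b)), cons(b, 0)), b), b), cons(b, 0)), b)  →  m(cons(c, cons(0, c)), cons(b, b), cons(cons(0, b), cons(0, b)))   [R5 at ε]
2. m(cons(c, cons(0, c)), cons(b, b), cons(cons(0, b), cons(0, b)))  →  b   [R2 at ε]

b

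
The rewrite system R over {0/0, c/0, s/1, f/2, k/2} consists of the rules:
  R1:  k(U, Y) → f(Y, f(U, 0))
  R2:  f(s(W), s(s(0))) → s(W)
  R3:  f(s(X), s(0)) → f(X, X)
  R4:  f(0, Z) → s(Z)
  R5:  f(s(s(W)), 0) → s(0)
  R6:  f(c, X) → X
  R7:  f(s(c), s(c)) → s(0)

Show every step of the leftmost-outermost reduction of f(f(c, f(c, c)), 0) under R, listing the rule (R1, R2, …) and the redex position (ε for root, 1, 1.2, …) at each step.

1. f(f(c, f(c, c)), 0)  →  f(f(c, c), 0)   [R6 at 1]
2. f(f(c, c), 0)  →  f(c, 0)   [R6 at 1]
3. f(c, 0)  →  0   [R6 at ε]

0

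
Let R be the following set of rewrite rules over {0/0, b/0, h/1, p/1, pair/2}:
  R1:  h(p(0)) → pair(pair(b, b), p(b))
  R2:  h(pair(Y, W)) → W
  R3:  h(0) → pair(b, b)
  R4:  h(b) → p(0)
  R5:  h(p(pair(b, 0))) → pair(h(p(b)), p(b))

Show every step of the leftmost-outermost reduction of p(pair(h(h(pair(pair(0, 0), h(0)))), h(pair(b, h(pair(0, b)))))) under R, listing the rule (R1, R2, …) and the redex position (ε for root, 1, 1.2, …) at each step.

p(pair(b, b))

1. p(pair(h(h(pair(pair(0, 0), h(0)))), h(pair(b, h(pair(0, b))))))  →  p(pair(h(h(0)), h(pair(b, h(pair(0, b))))))   [R2 at 1.1.1]
2. p(pair(h(h(0)), h(pair(b, h(pair(0, b))))))  →  p(pair(h(pair(b, b)), h(pair(b, h(pair(0, b))))))   [R3 at 1.1.1]
3. p(pair(h(pair(b, b)), h(pair(b, h(pair(0, b))))))  →  p(pair(b, h(pair(b, h(pair(0, b))))))   [R2 at 1.1]
4. p(pair(b, h(pair(b, h(pair(0, b))))))  →  p(pair(b, h(pair(0, b))))   [R2 at 1.2]
5. p(pair(b, h(pair(0, b))))  →  p(pair(b, b))   [R2 at 1.2]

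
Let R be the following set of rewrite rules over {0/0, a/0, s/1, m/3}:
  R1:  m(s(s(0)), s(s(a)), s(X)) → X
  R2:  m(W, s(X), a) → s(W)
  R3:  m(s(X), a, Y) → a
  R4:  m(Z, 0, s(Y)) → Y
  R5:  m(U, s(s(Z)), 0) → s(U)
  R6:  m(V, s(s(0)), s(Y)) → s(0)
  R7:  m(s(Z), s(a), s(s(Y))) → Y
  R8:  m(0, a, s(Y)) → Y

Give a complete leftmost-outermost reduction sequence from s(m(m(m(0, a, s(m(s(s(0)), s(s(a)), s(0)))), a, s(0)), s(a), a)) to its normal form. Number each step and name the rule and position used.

s(s(0))

1. s(m(m(m(0, a, s(m(s(s(0)), s(s(a)), s(0)))), a, s(0)), s(a), a))  →  s(s(m(m(0, a, s(m(s(s(0)), s(s(a)), s(0)))), a, s(0))))   [R2 at 1]
2. s(s(m(m(0, a, s(m(s(s(0)), s(s(a)), s(0)))), a, s(0))))  →  s(s(m(m(s(s(0)), s(s(a)), s(0)), a, s(0))))   [R8 at 1.1.1]
3. s(s(m(m(s(s(0)), s(s(a)), s(0)), a, s(0))))  →  s(s(m(0, a, s(0))))   [R1 at 1.1.1]
4. s(s(m(0, a, s(0))))  →  s(s(0))   [R8 at 1.1]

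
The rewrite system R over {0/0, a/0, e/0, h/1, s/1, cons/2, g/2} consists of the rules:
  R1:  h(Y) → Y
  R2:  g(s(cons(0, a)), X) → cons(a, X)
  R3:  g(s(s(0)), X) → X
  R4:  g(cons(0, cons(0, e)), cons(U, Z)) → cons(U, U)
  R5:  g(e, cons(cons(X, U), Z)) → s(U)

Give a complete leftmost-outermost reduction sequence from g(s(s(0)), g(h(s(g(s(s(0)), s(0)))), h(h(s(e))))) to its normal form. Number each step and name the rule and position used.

s(e)

1. g(s(s(0)), g(h(s(g(s(s(0)), s(0)))), h(h(s(e)))))  →  g(h(s(g(s(s(0)), s(0)))), h(h(s(e))))   [R3 at ε]
2. g(h(s(g(s(s(0)), s(0)))), h(h(s(e))))  →  g(s(g(s(s(0)), s(0))), h(h(s(e))))   [R1 at 1]
3. g(s(g(s(s(0)), s(0))), h(h(s(e))))  →  g(s(s(0)), h(h(s(e))))   [R3 at 1.1]
4. g(s(s(0)), h(h(s(e))))  →  h(h(s(e)))   [R3 at ε]
5. h(h(s(e)))  →  h(s(e))   [R1 at ε]
6. h(s(e))  →  s(e)   [R1 at ε]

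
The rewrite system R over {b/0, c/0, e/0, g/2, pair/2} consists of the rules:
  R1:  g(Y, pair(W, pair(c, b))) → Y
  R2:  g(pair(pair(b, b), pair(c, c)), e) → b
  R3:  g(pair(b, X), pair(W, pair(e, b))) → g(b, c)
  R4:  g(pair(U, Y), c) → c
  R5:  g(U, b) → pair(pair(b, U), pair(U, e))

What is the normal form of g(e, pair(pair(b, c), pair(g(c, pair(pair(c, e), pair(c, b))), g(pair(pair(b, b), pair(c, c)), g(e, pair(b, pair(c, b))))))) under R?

e

1. g(e, pair(pair(b, c), pair(g(c, pair(pair(c, e), pair(c, b))), g(pair(pair(b, b), pair(c, c)), g(e, pair(b, pair(c, b)))))))  →  g(e, pair(pair(b, c), pair(c, g(pair(pair(b, b), pair(c, c)), g(e, pair(b, pair(c, b)))))))   [R1 at 2.2.1]
2. g(e, pair(pair(b, c), pair(c, g(pair(pair(b, b), pair(c, c)), g(e, pair(b, pair(c, b)))))))  →  g(e, pair(pair(b, c), pair(c, g(pair(pair(b, b), pair(c, c)), e))))   [R1 at 2.2.2.2]
3. g(e, pair(pair(b, c), pair(c, g(pair(pair(b, b), pair(c, c)), e))))  →  g(e, pair(pair(b, c), pair(c, b)))   [R2 at 2.2.2]
4. g(e, pair(pair(b, c), pair(c, b)))  →  e   [R1 at ε]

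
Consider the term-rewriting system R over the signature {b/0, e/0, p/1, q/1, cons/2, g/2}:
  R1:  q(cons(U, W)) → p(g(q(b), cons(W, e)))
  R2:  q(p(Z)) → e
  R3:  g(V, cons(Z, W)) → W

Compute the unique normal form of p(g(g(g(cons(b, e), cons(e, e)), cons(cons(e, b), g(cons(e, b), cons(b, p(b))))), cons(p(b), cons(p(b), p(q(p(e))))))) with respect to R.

1. p(g(g(g(cons(b, e), cons(e, e)), cons(cons(e, b), g(cons(e, b), cons(b, p(b))))), cons(p(b), cons(p(b), p(q(p(e)))))))  →  p(cons(p(b), p(q(p(e)))))   [R3 at 1]
2. p(cons(p(b), p(q(p(e)))))  →  p(cons(p(b), p(e)))   [R2 at 1.2.1]

p(cons(p(b), p(e)))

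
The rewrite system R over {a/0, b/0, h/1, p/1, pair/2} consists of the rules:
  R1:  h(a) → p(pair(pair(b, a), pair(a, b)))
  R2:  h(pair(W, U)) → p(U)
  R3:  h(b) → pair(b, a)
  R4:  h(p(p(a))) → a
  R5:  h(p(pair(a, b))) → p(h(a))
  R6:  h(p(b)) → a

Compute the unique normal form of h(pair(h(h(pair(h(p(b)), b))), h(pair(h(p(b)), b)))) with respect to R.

1. h(pair(h(h(pair(h(p(b)), b))), h(pair(h(p(b)), b))))  →  p(h(pair(h(p(b)), b)))   [R2 at ε]
2. p(h(pair(h(p(b)), b)))  →  p(p(b))   [R2 at 1]

p(p(b))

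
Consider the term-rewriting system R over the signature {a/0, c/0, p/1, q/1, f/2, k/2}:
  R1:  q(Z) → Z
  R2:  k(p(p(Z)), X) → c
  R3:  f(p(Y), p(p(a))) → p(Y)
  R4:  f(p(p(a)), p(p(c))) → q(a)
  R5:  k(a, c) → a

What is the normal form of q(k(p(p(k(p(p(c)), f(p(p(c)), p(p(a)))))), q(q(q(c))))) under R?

c

1. q(k(p(p(k(p(p(c)), f(p(p(c)), p(p(a)))))), q(q(q(c)))))  →  k(p(p(k(p(p(c)), f(p(p(c)), p(p(a)))))), q(q(q(c))))   [R1 at ε]
2. k(p(p(k(p(p(c)), f(p(p(c)), p(p(a)))))), q(q(q(c))))  →  c   [R2 at ε]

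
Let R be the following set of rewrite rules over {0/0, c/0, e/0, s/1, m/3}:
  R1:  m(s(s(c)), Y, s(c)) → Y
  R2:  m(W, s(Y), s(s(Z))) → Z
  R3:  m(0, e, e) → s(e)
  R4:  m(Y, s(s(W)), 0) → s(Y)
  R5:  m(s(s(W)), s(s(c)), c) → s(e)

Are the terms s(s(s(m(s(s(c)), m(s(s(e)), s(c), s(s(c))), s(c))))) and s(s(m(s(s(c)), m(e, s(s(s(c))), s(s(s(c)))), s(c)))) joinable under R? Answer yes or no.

Reduce t₁ = s(s(s(m(s(s(c)), m(s(s(e)), s(c), s(s(c))), s(c))))):
1. s(s(s(m(s(s(c)), m(s(s(e)), s(c), s(s(c))), s(c)))))  →  s(s(s(m(s(s(e)), s(c), s(s(c))))))   [R1 at 1.1.1]
2. s(s(s(m(s(s(e)), s(c), s(s(c))))))  →  s(s(s(c)))   [R2 at 1.1.1]

Reduce t₂ = s(s(m(s(s(c)), m(e, s(s(s(c))), s(s(s(c)))), s(c)))):
1. s(s(m(s(s(c)), m(e, s(s(s(c))), s(s(s(c)))), s(c))))  →  s(s(m(e, s(s(s(c))), s(s(s(c))))))   [R1 at 1.1]
2. s(s(m(e, s(s(s(c))), s(s(s(c))))))  →  s(s(s(c)))   [R2 at 1.1]

yes — NF(t₁) = s(s(s(c))), NF(t₂) = s(s(s(c)))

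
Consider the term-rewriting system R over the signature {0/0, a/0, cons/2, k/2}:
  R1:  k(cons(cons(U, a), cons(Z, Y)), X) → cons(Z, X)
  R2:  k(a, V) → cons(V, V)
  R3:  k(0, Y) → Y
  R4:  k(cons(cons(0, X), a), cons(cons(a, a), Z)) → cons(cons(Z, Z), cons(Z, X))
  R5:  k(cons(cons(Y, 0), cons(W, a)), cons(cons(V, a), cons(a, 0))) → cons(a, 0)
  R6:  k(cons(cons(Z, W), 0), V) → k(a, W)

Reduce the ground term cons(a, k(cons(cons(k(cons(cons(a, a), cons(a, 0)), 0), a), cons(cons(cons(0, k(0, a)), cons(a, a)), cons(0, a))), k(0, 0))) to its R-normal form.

1. cons(a, k(cons(cons(k(cons(cons(a, a), cons(a, 0)), 0), a), cons(cons(cons(0, k(0, a)), cons(a, a)), cons(0, a))), k(0, 0)))  →  cons(a, cons(cons(cons(0, k(0, a)), cons(a, a)), k(0, 0)))   [R1 at 2]
2. cons(a, cons(cons(cons(0, k(0, a)), cons(a, a)), k(0, 0)))  →  cons(a, cons(cons(cons(0, a), cons(a, a)), k(0, 0)))   [R3 at 2.1.1.2]
3. cons(a, cons(cons(cons(0, a), cons(a, a)), k(0, 0)))  →  cons(a, cons(cons(cons(0, a), cons(a, a)), 0))   [R3 at 2.2]

cons(a, cons(cons(cons(0, a), cons(a, a)), 0))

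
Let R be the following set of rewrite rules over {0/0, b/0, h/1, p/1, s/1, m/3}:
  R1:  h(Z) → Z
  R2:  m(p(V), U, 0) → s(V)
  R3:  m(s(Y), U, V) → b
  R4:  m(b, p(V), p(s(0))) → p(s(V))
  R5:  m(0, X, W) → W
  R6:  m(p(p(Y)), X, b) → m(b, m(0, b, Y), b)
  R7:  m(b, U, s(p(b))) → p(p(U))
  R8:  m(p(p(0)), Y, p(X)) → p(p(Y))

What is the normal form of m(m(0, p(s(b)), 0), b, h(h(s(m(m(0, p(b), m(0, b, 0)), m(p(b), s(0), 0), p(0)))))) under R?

s(p(0))

1. m(m(0, p(s(b)), 0), b, h(h(s(m(m(0, p(b), m(0, b, 0)), m(p(b), s(0), 0), p(0))))))  →  m(0, b, h(h(s(m(m(0, p(b), m(0, b, 0)), m(p(b), s(0), 0), p(0))))))   [R5 at 1]
2. m(0, b, h(h(s(m(m(0, p(b), m(0, b, 0)), m(p(b), s(0), 0), p(0))))))  →  h(h(s(m(m(0, p(b), m(0, b, 0)), m(p(b), s(0), 0), p(0)))))   [R5 at ε]
3. h(h(s(m(m(0, p(b), m(0, b, 0)), m(p(b), s(0), 0), p(0)))))  →  h(s(m(m(0, p(b), m(0, b, 0)), m(p(b), s(0), 0), p(0))))   [R1 at ε]
4. h(s(m(m(0, p(b), m(0, b, 0)), m(p(b), s(0), 0), p(0))))  →  s(m(m(0, p(b), m(0, b, 0)), m(p(b), s(0), 0), p(0)))   [R1 at ε]
5. s(m(m(0, p(b), m(0, b, 0)), m(p(b), s(0), 0), p(0)))  →  s(m(m(0, b, 0), m(p(b), s(0), 0), p(0)))   [R5 at 1.1]
6. s(m(m(0, b, 0), m(p(b), s(0), 0), p(0)))  →  s(m(0, m(p(b), s(0), 0), p(0)))   [R5 at 1.1]
7. s(m(0, m(p(b), s(0), 0), p(0)))  →  s(p(0))   [R5 at 1]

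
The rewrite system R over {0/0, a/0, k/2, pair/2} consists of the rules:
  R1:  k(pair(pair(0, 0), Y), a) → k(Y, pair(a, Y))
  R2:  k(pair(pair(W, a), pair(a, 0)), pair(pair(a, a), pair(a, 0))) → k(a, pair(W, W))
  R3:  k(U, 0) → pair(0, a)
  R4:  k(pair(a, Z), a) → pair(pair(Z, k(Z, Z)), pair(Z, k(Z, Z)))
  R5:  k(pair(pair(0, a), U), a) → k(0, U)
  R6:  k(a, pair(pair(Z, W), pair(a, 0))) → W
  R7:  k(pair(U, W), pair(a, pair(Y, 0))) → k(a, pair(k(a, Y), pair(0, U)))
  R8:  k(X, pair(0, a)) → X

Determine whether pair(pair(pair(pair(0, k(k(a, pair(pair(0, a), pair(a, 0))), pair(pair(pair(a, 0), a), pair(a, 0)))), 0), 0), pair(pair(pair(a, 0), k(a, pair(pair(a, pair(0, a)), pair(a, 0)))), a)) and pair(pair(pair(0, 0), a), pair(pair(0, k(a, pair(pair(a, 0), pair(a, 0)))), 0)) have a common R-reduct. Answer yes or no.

no — NF(t₁) = pair(pair(pair(pair(0, a), 0), 0), pair(pair(pair(a, 0), pair(0, a)), a)), NF(t₂) = pair(pair(pair(0, 0), a), pair(pair(0, 0), 0))

Reduce t₁ = pair(pair(pair(pair(0, k(k(a, pair(pair(0, a), pair(a, 0))), pair(pair(pair(a, 0), a), pair(a, 0)))), 0), 0), pair(pair(pair(a, 0), k(a, pair(pair(a, pair(0, a)), pair(a, 0)))), a)):
1. pair(pair(pair(pair(0, k(k(a, pair(pair(0, a), pair(a, 0))), pair(pair(pair(a, 0), a), pair(a, 0)))), 0), 0), pair(pair(pair(a, 0), k(a, pair(pair(a, pair(0, a)), pair(a, 0)))), a))  →  pair(pair(pair(pair(0, k(a, pair(pair(pair(a, 0), a), pair(a, 0)))), 0), 0), pair(pair(pair(a, 0), k(a, pair(pair(a, pair(0, a)), pair(a, 0)))), a))   [R6 at 1.1.1.2.1]
2. pair(pair(pair(pair(0, k(a, pair(pair(pair(a, 0), a), pair(a, 0)))), 0), 0), pair(pair(pair(a, 0), k(a, pair(pair(a, pair(0, a)), pair(a, 0)))), a))  →  pair(pair(pair(pair(0, a), 0), 0), pair(pair(pair(a, 0), k(a, pair(pair(a, pair(0, a)), pair(a, 0)))), a))   [R6 at 1.1.1.2]
3. pair(pair(pair(pair(0, a), 0), 0), pair(pair(pair(a, 0), k(a, pair(pair(a, pair(0, a)), pair(a, 0)))), a))  →  pair(pair(pair(pair(0, a), 0), 0), pair(pair(pair(a, 0), pair(0, a)), a))   [R6 at 2.1.2]

Reduce t₂ = pair(pair(pair(0, 0), a), pair(pair(0, k(a, pair(pair(a, 0), pair(a, 0)))), 0)):
1. pair(pair(pair(0, 0), a), pair(pair(0, k(a, pair(pair(a, 0), pair(a, 0)))), 0))  →  pair(pair(pair(0, 0), a), pair(pair(0, 0), 0))   [R6 at 2.1.2]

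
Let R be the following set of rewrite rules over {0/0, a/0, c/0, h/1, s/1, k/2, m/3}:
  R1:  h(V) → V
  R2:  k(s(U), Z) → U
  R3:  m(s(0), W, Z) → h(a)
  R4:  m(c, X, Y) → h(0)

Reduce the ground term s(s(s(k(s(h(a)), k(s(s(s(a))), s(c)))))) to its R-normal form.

s(s(s(a)))

1. s(s(s(k(s(h(a)), k(s(s(s(a))), s(c))))))  →  s(s(s(h(a))))   [R2 at 1.1.1]
2. s(s(s(h(a))))  →  s(s(s(a)))   [R1 at 1.1.1]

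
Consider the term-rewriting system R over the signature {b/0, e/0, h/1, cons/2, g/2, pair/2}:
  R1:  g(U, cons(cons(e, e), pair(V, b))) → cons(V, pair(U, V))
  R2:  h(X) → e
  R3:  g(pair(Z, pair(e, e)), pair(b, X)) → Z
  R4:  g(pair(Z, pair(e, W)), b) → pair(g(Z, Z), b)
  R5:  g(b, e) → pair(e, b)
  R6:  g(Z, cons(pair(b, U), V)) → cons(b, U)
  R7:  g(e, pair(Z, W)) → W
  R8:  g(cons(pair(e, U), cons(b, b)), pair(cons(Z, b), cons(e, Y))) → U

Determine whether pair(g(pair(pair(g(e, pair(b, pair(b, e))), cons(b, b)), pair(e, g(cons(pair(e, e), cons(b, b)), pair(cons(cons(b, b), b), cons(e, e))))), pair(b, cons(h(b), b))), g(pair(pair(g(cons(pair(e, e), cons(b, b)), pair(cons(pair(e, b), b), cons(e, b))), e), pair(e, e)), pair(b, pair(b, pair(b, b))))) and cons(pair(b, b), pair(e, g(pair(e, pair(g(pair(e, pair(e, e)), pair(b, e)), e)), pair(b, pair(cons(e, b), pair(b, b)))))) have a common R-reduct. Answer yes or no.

no — NF(t₁) = pair(pair(pair(b, e), cons(b, b)), pair(e, e)), NF(t₂) = cons(pair(b, b), pair(e, e))

Reduce t₁ = pair(g(pair(pair(g(e, pair(b, pair(b, e))), cons(b, b)), pair(e, g(cons(pair(e, e), cons(b, b)), pair(cons(cons(b, b), b), cons(e, e))))), pair(b, cons(h(b), b))), g(pair(pair(g(cons(pair(e, e), cons(b, b)), pair(cons(pair(e, b), b), cons(e, b))), e), pair(e, e)), pair(b, pair(b, pair(b, b))))):
1. pair(g(pair(pair(g(e, pair(b, pair(b, e))), cons(b, b)), pair(e, g(cons(pair(e, e), cons(b, b)), pair(cons(cons(b, b), b), cons(e, e))))), pair(b, cons(h(b), b))), g(pair(pair(g(cons(pair(e, e), cons(b, b)), pair(cons(pair(e, b), b), cons(e, b))), e), pair(e, e)), pair(b, pair(b, pair(b, b)))))  →  pair(g(pair(pair(pair(b, e), cons(b, b)), pair(e, g(cons(pair(e, e), cons(b, b)), pair(cons(cons(b, b), b), cons(e, e))))), pair(b, cons(h(b), b))), g(pair(pair(g(cons(pair(e, e), cons(b, b)), pair(cons(pair(e, b), b), cons(e, b))), e), pair(e, e)), pair(b, pair(b, pair(b, b)))))   [R7 at 1.1.1.1]
2. pair(g(pair(pair(pair(b, e), cons(b, b)), pair(e, g(cons(pair(e, e), cons(b, b)), pair(cons(cons(b, b), b), cons(e, e))))), pair(b, cons(h(b), b))), g(pair(pair(g(cons(pair(e, e), cons(b, b)), pair(cons(pair(e, b), b), cons(e, b))), e), pair(e, e)), pair(b, pair(b, pair(b, b)))))  →  pair(g(pair(pair(pair(b, e), cons(b, b)), pair(e, e)), pair(b, cons(h(b), b))), g(pair(pair(g(cons(pair(e, e), cons(b, b)), pair(cons(pair(e, b), b), cons(e, b))), e), pair(e, e)), pair(b, pair(b, pair(b, b)))))   [R8 at 1.1.2.2]
3. pair(g(pair(pair(pair(b, e), cons(b, b)), pair(e, e)), pair(b, cons(h(b), b))), g(pair(pair(g(cons(pair(e, e), cons(b, b)), pair(cons(pair(e, b), b), cons(e, b))), e), pair(e, e)), pair(b, pair(b, pair(b, b)))))  →  pair(pair(pair(b, e), cons(b, b)), g(pair(pair(g(cons(pair(e, e), cons(b, b)), pair(cons(pair(e, b), b), cons(e, b))), e), pair(e, e)), pair(b, pair(b, pair(b, b)))))   [R3 at 1]
4. pair(pair(pair(b, e), cons(b, b)), g(pair(pair(g(cons(pair(e, e), cons(b, b)), pair(cons(pair(e, b), b), cons(e, b))), e), pair(e, e)), pair(b, pair(b, pair(b, b)))))  →  pair(pair(pair(b, e), cons(b, b)), pair(g(cons(pair(e, e), cons(b, b)), pair(cons(pair(e, b), b), cons(e, b))), e))   [R3 at 2]
5. pair(pair(pair(b, e), cons(b, b)), pair(g(cons(pair(e, e), cons(b, b)), pair(cons(pair(e, b), b), cons(e, b))), e))  →  pair(pair(pair(b, e), cons(b, b)), pair(e, e))   [R8 at 2.1]

Reduce t₂ = cons(pair(b, b), pair(e, g(pair(e, pair(g(pair(e, pair(e, e)), pair(b, e)), e)), pair(b, pair(cons(e, b), pair(b, b)))))):
1. cons(pair(b, b), pair(e, g(pair(e, pair(g(pair(e, pair(e, e)), pair(b, e)), e)), pair(b, pair(cons(e, b), pair(b, b))))))  →  cons(pair(b, b), pair(e, g(pair(e, pair(e, e)), pair(b, pair(cons(e, b), pair(b, b))))))   [R3 at 2.2.1.2.1]
2. cons(pair(b, b), pair(e, g(pair(e, pair(e, e)), pair(b, pair(cons(e, b), pair(b, b))))))  →  cons(pair(b, b), pair(e, e))   [R3 at 2.2]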